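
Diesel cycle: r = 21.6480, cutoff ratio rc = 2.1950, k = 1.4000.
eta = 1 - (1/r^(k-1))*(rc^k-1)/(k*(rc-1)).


r^(k-1) = 3.4211
rc^k = 3.0061
eta = 0.6495 = 64.9493%

64.9493%


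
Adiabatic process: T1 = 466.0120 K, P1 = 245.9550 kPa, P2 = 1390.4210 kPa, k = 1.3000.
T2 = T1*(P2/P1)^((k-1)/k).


(k-1)/k = 0.2308
(P2/P1)^exp = 1.4914
T2 = 466.0120 * 1.4914 = 695.0285 K

695.0285 K


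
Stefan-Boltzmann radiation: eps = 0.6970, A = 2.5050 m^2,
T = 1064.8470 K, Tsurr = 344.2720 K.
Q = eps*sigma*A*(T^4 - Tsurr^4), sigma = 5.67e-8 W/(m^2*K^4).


T^4 = 1.2857e+12
Tsurr^4 = 1.4048e+10
Q = 0.6970 * 5.67e-8 * 2.5050 * 1.2717e+12 = 125892.8993 W

125892.8993 W


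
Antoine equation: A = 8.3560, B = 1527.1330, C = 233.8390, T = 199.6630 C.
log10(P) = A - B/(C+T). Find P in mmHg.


C+T = 433.5020
B/(C+T) = 3.5228
log10(P) = 8.3560 - 3.5228 = 4.8332
P = 10^4.8332 = 68111.1320 mmHg

68111.1320 mmHg


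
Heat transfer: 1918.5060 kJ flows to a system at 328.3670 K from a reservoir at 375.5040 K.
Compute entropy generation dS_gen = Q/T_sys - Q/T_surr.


dS_sys = 1918.5060/328.3670 = 5.8426 kJ/K
dS_surr = -1918.5060/375.5040 = -5.1091 kJ/K
dS_gen = 5.8426 - 5.1091 = 0.7334 kJ/K (irreversible)

dS_gen = 0.7334 kJ/K, irreversible


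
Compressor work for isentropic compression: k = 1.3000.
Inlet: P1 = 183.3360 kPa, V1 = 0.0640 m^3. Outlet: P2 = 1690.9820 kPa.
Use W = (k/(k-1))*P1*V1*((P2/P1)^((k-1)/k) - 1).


(k-1)/k = 0.2308
(P2/P1)^exp = 1.6698
W = 4.3333 * 183.3360 * 0.0640 * (1.6698 - 1) = 34.0566 kJ

34.0566 kJ


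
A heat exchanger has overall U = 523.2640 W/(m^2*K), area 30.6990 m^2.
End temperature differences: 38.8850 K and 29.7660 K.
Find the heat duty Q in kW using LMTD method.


LMTD = 34.1227 K
Q = 523.2640 * 30.6990 * 34.1227 = 548135.5409 W = 548.1355 kW

548.1355 kW


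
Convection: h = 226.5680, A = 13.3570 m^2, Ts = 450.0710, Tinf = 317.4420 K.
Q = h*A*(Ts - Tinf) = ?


dT = 132.6290 K
Q = 226.5680 * 13.3570 * 132.6290 = 401371.0015 W

401371.0015 W


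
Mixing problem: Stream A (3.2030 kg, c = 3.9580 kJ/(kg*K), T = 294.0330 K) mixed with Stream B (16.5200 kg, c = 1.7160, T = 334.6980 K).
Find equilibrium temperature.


num = 13215.7217
den = 41.0258
Tf = 322.1320 K

322.1320 K


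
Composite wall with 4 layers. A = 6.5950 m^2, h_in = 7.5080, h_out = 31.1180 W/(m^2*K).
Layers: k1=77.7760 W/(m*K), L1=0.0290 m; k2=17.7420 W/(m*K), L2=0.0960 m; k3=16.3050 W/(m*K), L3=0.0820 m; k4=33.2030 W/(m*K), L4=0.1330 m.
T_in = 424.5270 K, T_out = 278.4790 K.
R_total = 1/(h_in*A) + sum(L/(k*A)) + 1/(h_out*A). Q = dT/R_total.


R_conv_in = 1/(7.5080*6.5950) = 0.0202
R_1 = 0.0290/(77.7760*6.5950) = 5.6538e-05
R_2 = 0.0960/(17.7420*6.5950) = 0.0008
R_3 = 0.0820/(16.3050*6.5950) = 0.0008
R_4 = 0.1330/(33.2030*6.5950) = 0.0006
R_conv_out = 1/(31.1180*6.5950) = 0.0049
R_total = 0.0273 K/W
Q = 146.0480 / 0.0273 = 5346.7129 W

R_total = 0.0273 K/W, Q = 5346.7129 W


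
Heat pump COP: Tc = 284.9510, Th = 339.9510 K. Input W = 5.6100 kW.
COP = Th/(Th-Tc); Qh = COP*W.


COP = 339.9510 / 55.0000 = 6.1809
Qh = 6.1809 * 5.6100 = 34.6750 kW

COP = 6.1809, Qh = 34.6750 kW


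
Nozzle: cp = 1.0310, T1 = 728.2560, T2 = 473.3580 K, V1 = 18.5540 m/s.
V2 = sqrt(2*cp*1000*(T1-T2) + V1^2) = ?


dT = 254.8980 K
2*cp*1000*dT = 525599.6760
V1^2 = 344.2509
V2 = sqrt(525943.9269) = 725.2199 m/s

725.2199 m/s


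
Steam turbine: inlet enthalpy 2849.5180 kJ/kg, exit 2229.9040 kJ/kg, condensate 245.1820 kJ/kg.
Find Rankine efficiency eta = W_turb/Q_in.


W = 619.6140 kJ/kg
Q_in = 2604.3360 kJ/kg
eta = 0.2379 = 23.7916%

eta = 23.7916%


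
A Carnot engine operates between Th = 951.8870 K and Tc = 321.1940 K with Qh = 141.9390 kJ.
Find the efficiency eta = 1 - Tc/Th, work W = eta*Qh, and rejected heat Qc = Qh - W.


eta = 1 - 321.1940/951.8870 = 0.6626
W = 0.6626 * 141.9390 = 94.0447 kJ
Qc = 141.9390 - 94.0447 = 47.8943 kJ

eta = 66.2571%, W = 94.0447 kJ, Qc = 47.8943 kJ


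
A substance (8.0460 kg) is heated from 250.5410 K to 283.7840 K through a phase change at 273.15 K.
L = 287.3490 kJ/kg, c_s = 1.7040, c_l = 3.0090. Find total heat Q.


Q1 (sensible, solid) = 8.0460 * 1.7040 * 22.6090 = 309.9781 kJ
Q2 (latent) = 8.0460 * 287.3490 = 2312.0101 kJ
Q3 (sensible, liquid) = 8.0460 * 3.0090 * 10.6340 = 257.4535 kJ
Q_total = 2879.4417 kJ

2879.4417 kJ


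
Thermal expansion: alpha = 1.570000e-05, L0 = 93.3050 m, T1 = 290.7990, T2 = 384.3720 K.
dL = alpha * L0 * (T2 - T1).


dT = 93.5730 K
dL = 1.570000e-05 * 93.3050 * 93.5730 = 0.137074 m
L_final = 93.442074 m

dL = 0.137074 m


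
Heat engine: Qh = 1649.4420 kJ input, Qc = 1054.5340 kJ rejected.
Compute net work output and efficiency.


W = 1649.4420 - 1054.5340 = 594.9080 kJ
eta = 594.9080 / 1649.4420 = 0.3607 = 36.0672%

W = 594.9080 kJ, eta = 36.0672%


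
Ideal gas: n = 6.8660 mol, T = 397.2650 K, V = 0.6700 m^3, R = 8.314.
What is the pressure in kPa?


P = nRT/V = 6.8660 * 8.314 * 397.2650 / 0.6700
= 22677.4451 / 0.6700 = 33846.9329 Pa = 33.8469 kPa

33.8469 kPa


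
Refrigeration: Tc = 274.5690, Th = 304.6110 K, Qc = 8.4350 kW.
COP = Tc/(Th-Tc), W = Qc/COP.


COP = 274.5690 / 30.0420 = 9.1395
W = 8.4350 / 9.1395 = 0.9229 kW

COP = 9.1395, W = 0.9229 kW


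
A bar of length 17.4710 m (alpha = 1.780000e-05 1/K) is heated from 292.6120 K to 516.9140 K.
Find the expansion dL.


dT = 224.3020 K
dL = 1.780000e-05 * 17.4710 * 224.3020 = 0.069754 m
L_final = 17.540754 m

dL = 0.069754 m


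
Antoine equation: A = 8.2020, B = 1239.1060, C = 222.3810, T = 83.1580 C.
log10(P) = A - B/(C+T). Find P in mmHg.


C+T = 305.5390
B/(C+T) = 4.0555
log10(P) = 8.2020 - 4.0555 = 4.1465
P = 10^4.1465 = 14012.7788 mmHg

14012.7788 mmHg


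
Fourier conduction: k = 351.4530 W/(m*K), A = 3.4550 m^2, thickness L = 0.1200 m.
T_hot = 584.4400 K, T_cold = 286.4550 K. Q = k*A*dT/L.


dT = 297.9850 K
Q = 351.4530 * 3.4550 * 297.9850 / 0.1200 = 3015285.6685 W

3015285.6685 W


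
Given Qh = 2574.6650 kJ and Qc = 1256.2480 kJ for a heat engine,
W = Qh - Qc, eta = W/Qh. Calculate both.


W = 2574.6650 - 1256.2480 = 1318.4170 kJ
eta = 1318.4170 / 2574.6650 = 0.5121 = 51.2073%

W = 1318.4170 kJ, eta = 51.2073%


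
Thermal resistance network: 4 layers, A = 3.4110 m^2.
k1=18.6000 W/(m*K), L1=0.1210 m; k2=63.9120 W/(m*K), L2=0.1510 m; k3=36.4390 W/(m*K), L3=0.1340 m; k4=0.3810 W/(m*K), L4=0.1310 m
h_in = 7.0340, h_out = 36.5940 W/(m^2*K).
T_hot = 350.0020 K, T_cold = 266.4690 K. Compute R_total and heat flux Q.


R_conv_in = 1/(7.0340*3.4110) = 0.0417
R_1 = 0.1210/(18.6000*3.4110) = 0.0019
R_2 = 0.1510/(63.9120*3.4110) = 0.0007
R_3 = 0.1340/(36.4390*3.4110) = 0.0011
R_4 = 0.1310/(0.3810*3.4110) = 0.1008
R_conv_out = 1/(36.5940*3.4110) = 0.0080
R_total = 0.1542 K/W
Q = 83.5330 / 0.1542 = 541.8270 W

R_total = 0.1542 K/W, Q = 541.8270 W


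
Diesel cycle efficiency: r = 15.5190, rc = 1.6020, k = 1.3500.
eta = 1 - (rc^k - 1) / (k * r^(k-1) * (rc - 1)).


r^(k-1) = 2.6110
rc^k = 1.8893
eta = 0.5809 = 58.0915%

58.0915%


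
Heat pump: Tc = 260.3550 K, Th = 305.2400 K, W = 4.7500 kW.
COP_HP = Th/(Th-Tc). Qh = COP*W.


COP = 305.2400 / 44.8850 = 6.8005
Qh = 6.8005 * 4.7500 = 32.3023 kW

COP = 6.8005, Qh = 32.3023 kW


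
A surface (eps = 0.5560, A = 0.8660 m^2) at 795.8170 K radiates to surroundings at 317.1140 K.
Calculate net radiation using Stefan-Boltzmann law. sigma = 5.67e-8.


T^4 = 4.0110e+11
Tsurr^4 = 1.0113e+10
Q = 0.5560 * 5.67e-8 * 0.8660 * 3.9099e+11 = 10674.2833 W

10674.2833 W


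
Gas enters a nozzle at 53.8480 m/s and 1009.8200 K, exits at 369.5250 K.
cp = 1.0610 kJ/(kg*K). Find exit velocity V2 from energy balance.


dT = 640.2950 K
2*cp*1000*dT = 1358705.9900
V1^2 = 2899.6071
V2 = sqrt(1361605.5971) = 1166.8786 m/s

1166.8786 m/s


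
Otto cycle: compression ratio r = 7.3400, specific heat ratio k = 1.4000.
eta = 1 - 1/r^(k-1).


r^(k-1) = 2.2196
eta = 1 - 1/2.2196 = 0.5495 = 54.9472%

54.9472%


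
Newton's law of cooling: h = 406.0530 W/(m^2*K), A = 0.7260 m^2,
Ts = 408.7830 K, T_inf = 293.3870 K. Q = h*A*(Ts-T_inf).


dT = 115.3960 K
Q = 406.0530 * 0.7260 * 115.3960 = 34018.1036 W

34018.1036 W


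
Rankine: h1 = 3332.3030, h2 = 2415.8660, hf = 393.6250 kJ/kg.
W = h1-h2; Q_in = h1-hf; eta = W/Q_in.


W = 916.4370 kJ/kg
Q_in = 2938.6780 kJ/kg
eta = 0.3119 = 31.1853%

eta = 31.1853%


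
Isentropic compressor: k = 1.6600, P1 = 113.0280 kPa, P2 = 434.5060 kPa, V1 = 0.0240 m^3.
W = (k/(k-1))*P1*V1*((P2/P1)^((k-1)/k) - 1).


(k-1)/k = 0.3976
(P2/P1)^exp = 1.7081
W = 2.5152 * 113.0280 * 0.0240 * (1.7081 - 1) = 4.8312 kJ

4.8312 kJ


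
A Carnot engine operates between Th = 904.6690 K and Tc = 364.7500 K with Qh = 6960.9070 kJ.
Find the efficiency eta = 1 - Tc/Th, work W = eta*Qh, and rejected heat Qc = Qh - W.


eta = 1 - 364.7500/904.6690 = 0.5968
W = 0.5968 * 6960.9070 = 4154.3658 kJ
Qc = 6960.9070 - 4154.3658 = 2806.5412 kJ

eta = 59.6814%, W = 4154.3658 kJ, Qc = 2806.5412 kJ


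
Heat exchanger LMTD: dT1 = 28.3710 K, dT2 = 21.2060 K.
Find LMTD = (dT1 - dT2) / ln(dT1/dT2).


dT1/dT2 = 1.3379
ln(dT1/dT2) = 0.2911
LMTD = 7.1650 / 0.2911 = 24.6149 K

24.6149 K


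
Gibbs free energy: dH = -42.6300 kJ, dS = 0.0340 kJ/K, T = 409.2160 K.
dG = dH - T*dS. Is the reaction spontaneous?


T*dS = 409.2160 * 0.0340 = 13.9133 kJ
dG = -42.6300 - 13.9133 = -56.5433 kJ (spontaneous)

dG = -56.5433 kJ, spontaneous


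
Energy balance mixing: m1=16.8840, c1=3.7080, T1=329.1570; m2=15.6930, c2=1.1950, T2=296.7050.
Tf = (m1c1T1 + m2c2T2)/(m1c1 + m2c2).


num = 26171.3099
den = 81.3590
Tf = 321.6769 K

321.6769 K


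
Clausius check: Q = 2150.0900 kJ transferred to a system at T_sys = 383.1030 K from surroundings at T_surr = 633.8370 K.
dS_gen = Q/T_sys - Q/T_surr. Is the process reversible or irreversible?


dS_sys = 2150.0900/383.1030 = 5.6123 kJ/K
dS_surr = -2150.0900/633.8370 = -3.3922 kJ/K
dS_gen = 5.6123 - 3.3922 = 2.2201 kJ/K (irreversible)

dS_gen = 2.2201 kJ/K, irreversible


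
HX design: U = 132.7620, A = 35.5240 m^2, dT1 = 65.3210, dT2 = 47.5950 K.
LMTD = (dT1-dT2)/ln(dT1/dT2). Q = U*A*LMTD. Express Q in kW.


LMTD = 55.9911 K
Q = 132.7620 * 35.5240 * 55.9911 = 264067.4515 W = 264.0675 kW

264.0675 kW


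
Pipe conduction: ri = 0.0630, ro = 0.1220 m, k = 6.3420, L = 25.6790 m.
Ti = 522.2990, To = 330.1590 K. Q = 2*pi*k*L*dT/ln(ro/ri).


dT = 192.1400 K
ln(ro/ri) = 0.6609
Q = 2*pi*6.3420*25.6790*192.1400 / 0.6609 = 297491.9638 W

297491.9638 W


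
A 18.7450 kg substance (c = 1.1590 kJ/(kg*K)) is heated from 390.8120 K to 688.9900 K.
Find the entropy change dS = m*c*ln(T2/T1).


T2/T1 = 1.7630
ln(T2/T1) = 0.5670
dS = 18.7450 * 1.1590 * 0.5670 = 12.3183 kJ/K

12.3183 kJ/K


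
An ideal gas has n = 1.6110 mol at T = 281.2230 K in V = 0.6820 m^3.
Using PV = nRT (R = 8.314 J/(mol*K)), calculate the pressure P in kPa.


P = nRT/V = 1.6110 * 8.314 * 281.2230 / 0.6820
= 3766.6598 / 0.6820 = 5522.9616 Pa = 5.5230 kPa

5.5230 kPa


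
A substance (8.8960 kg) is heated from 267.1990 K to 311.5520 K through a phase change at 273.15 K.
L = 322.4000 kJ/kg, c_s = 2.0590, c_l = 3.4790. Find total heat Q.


Q1 (sensible, solid) = 8.8960 * 2.0590 * 5.9510 = 109.0037 kJ
Q2 (latent) = 8.8960 * 322.4000 = 2868.0704 kJ
Q3 (sensible, liquid) = 8.8960 * 3.4790 * 38.4020 = 1188.5106 kJ
Q_total = 4165.5846 kJ

4165.5846 kJ


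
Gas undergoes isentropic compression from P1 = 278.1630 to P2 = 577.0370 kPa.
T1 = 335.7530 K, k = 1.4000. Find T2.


(k-1)/k = 0.2857
(P2/P1)^exp = 1.2318
T2 = 335.7530 * 1.2318 = 413.5842 K

413.5842 K


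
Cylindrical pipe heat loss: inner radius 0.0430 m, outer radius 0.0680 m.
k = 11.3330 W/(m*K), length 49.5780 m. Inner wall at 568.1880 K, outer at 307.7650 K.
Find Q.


dT = 260.4230 K
ln(ro/ri) = 0.4583
Q = 2*pi*11.3330*49.5780*260.4230 / 0.4583 = 2006023.6493 W

2006023.6493 W


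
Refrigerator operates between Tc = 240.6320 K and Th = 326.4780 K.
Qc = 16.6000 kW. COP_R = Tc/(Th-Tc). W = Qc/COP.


COP = 240.6320 / 85.8460 = 2.8031
W = 16.6000 / 2.8031 = 5.9221 kW

COP = 2.8031, W = 5.9221 kW


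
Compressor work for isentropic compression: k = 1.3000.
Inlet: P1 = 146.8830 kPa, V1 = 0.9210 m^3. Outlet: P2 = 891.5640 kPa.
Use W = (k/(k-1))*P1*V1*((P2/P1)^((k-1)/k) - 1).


(k-1)/k = 0.2308
(P2/P1)^exp = 1.5161
W = 4.3333 * 146.8830 * 0.9210 * (1.5161 - 1) = 302.5558 kJ

302.5558 kJ


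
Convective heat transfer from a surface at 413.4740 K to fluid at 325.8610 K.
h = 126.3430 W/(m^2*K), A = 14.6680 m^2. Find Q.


dT = 87.6130 K
Q = 126.3430 * 14.6680 * 87.6130 = 162364.3349 W

162364.3349 W


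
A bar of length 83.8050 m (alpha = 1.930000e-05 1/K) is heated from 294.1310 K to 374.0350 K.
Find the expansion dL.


dT = 79.9040 K
dL = 1.930000e-05 * 83.8050 * 79.9040 = 0.129240 m
L_final = 83.934240 m

dL = 0.129240 m


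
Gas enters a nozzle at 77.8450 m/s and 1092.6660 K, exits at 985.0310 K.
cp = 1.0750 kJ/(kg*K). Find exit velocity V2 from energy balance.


dT = 107.6350 K
2*cp*1000*dT = 231415.2500
V1^2 = 6059.8440
V2 = sqrt(237475.0940) = 487.3142 m/s

487.3142 m/s


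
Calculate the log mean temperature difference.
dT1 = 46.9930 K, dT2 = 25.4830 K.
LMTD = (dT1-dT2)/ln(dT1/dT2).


dT1/dT2 = 1.8441
ln(dT1/dT2) = 0.6120
LMTD = 21.5100 / 0.6120 = 35.1478 K

35.1478 K


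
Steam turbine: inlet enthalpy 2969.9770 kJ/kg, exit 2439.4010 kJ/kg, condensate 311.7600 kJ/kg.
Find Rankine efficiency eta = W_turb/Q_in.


W = 530.5760 kJ/kg
Q_in = 2658.2170 kJ/kg
eta = 0.1996 = 19.9598%

eta = 19.9598%


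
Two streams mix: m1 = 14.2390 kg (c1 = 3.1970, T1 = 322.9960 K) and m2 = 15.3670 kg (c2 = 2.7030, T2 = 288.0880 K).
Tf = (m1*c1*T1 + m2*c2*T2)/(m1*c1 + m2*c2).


num = 26669.7623
den = 87.0591
Tf = 306.3409 K

306.3409 K


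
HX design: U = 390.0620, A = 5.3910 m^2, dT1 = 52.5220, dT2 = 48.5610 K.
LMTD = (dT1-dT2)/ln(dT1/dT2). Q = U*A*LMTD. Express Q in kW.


LMTD = 50.5156 K
Q = 390.0620 * 5.3910 * 50.5156 = 106225.4711 W = 106.2255 kW

106.2255 kW


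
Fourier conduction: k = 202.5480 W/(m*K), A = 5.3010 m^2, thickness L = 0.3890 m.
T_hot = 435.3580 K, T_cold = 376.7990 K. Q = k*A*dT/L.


dT = 58.5590 K
Q = 202.5480 * 5.3010 * 58.5590 / 0.3890 = 161632.9182 W

161632.9182 W


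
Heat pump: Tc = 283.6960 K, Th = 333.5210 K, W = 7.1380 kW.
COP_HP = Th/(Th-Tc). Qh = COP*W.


COP = 333.5210 / 49.8250 = 6.6938
Qh = 6.6938 * 7.1380 = 47.7807 kW

COP = 6.6938, Qh = 47.7807 kW


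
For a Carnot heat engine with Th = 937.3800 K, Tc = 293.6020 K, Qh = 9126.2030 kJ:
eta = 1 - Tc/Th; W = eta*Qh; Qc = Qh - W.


eta = 1 - 293.6020/937.3800 = 0.6868
W = 0.6868 * 9126.2030 = 6267.7342 kJ
Qc = 9126.2030 - 6267.7342 = 2858.4688 kJ

eta = 68.6784%, W = 6267.7342 kJ, Qc = 2858.4688 kJ


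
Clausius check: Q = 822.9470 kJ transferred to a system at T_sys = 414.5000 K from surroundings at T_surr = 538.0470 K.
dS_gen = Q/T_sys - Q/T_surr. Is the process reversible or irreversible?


dS_sys = 822.9470/414.5000 = 1.9854 kJ/K
dS_surr = -822.9470/538.0470 = -1.5295 kJ/K
dS_gen = 1.9854 - 1.5295 = 0.4559 kJ/K (irreversible)

dS_gen = 0.4559 kJ/K, irreversible


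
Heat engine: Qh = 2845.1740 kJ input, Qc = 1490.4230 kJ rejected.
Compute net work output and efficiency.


W = 2845.1740 - 1490.4230 = 1354.7510 kJ
eta = 1354.7510 / 2845.1740 = 0.4762 = 47.6158%

W = 1354.7510 kJ, eta = 47.6158%


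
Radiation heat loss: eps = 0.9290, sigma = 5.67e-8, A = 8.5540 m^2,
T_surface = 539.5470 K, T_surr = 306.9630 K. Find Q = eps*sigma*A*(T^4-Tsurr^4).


T^4 = 8.4746e+10
Tsurr^4 = 8.8786e+09
Q = 0.9290 * 5.67e-8 * 8.5540 * 7.5867e+10 = 34183.8472 W

34183.8472 W


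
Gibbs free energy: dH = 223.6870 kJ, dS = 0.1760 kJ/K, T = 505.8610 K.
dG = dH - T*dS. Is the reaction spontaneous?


T*dS = 505.8610 * 0.1760 = 89.0315 kJ
dG = 223.6870 - 89.0315 = 134.6555 kJ (non-spontaneous)

dG = 134.6555 kJ, non-spontaneous


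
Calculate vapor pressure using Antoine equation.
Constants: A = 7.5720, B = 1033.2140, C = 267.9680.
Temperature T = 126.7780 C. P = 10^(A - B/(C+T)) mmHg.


C+T = 394.7460
B/(C+T) = 2.6174
log10(P) = 7.5720 - 2.6174 = 4.9546
P = 10^4.9546 = 90071.0566 mmHg

90071.0566 mmHg


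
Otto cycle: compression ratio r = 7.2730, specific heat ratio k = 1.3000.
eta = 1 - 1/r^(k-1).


r^(k-1) = 1.8135
eta = 1 - 1/1.8135 = 0.4486 = 44.8576%

44.8576%


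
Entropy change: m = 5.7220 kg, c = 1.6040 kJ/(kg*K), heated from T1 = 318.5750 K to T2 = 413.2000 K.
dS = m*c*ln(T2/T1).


T2/T1 = 1.2970
ln(T2/T1) = 0.2601
dS = 5.7220 * 1.6040 * 0.2601 = 2.3870 kJ/K

2.3870 kJ/K


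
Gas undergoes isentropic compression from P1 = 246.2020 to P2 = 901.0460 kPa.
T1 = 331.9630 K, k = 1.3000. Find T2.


(k-1)/k = 0.2308
(P2/P1)^exp = 1.3491
T2 = 331.9630 * 1.3491 = 447.8348 K

447.8348 K


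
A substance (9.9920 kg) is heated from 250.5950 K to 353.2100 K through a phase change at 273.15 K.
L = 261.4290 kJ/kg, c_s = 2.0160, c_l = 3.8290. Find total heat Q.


Q1 (sensible, solid) = 9.9920 * 2.0160 * 22.5550 = 454.3450 kJ
Q2 (latent) = 9.9920 * 261.4290 = 2612.1986 kJ
Q3 (sensible, liquid) = 9.9920 * 3.8290 * 80.0600 = 3063.0450 kJ
Q_total = 6129.5886 kJ

6129.5886 kJ


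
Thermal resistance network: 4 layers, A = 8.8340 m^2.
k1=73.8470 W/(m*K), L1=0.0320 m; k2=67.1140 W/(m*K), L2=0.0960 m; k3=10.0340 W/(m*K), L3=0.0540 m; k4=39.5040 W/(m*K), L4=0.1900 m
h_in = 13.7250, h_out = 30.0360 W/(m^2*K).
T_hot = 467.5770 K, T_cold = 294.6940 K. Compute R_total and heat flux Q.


R_conv_in = 1/(13.7250*8.8340) = 0.0082
R_1 = 0.0320/(73.8470*8.8340) = 4.9052e-05
R_2 = 0.0960/(67.1140*8.8340) = 0.0002
R_3 = 0.0540/(10.0340*8.8340) = 0.0006
R_4 = 0.1900/(39.5040*8.8340) = 0.0005
R_conv_out = 1/(30.0360*8.8340) = 0.0038
R_total = 0.0134 K/W
Q = 172.8830 / 0.0134 = 12919.9873 W

R_total = 0.0134 K/W, Q = 12919.9873 W


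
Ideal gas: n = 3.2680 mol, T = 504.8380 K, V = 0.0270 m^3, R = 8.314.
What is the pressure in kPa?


P = nRT/V = 3.2680 * 8.314 * 504.8380 / 0.0270
= 13716.5252 / 0.0270 = 508019.4517 Pa = 508.0195 kPa

508.0195 kPa


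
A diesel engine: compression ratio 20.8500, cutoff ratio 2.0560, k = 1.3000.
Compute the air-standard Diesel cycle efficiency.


r^(k-1) = 2.4873
rc^k = 2.5523
eta = 0.5454 = 54.5395%

54.5395%


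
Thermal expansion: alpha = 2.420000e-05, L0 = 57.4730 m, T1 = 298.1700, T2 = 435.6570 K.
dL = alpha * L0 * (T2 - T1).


dT = 137.4870 K
dL = 2.420000e-05 * 57.4730 * 137.4870 = 0.191223 m
L_final = 57.664223 m

dL = 0.191223 m


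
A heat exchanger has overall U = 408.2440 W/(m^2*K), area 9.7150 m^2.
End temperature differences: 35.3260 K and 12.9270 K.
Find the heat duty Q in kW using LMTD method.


LMTD = 22.2809 K
Q = 408.2440 * 9.7150 * 22.2809 = 88368.0135 W = 88.3680 kW

88.3680 kW


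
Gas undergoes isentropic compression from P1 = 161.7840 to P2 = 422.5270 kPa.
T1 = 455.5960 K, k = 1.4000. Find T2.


(k-1)/k = 0.2857
(P2/P1)^exp = 1.3156
T2 = 455.5960 * 1.3156 = 599.3763 K

599.3763 K


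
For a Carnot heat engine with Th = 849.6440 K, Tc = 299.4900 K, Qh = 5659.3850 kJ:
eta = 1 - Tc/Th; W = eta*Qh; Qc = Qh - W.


eta = 1 - 299.4900/849.6440 = 0.6475
W = 0.6475 * 5659.3850 = 3664.5151 kJ
Qc = 5659.3850 - 3664.5151 = 1994.8699 kJ

eta = 64.7511%, W = 3664.5151 kJ, Qc = 1994.8699 kJ


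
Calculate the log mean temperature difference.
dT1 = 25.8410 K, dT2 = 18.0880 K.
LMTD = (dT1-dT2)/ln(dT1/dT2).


dT1/dT2 = 1.4286
ln(dT1/dT2) = 0.3567
LMTD = 7.7530 / 0.3567 = 21.7345 K

21.7345 K


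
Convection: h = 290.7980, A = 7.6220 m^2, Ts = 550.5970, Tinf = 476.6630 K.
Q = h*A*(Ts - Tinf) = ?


dT = 73.9340 K
Q = 290.7980 * 7.6220 * 73.9340 = 163871.9278 W

163871.9278 W


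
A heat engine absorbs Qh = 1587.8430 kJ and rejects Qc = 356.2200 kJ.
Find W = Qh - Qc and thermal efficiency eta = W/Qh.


W = 1587.8430 - 356.2200 = 1231.6230 kJ
eta = 1231.6230 / 1587.8430 = 0.7757 = 77.5658%

W = 1231.6230 kJ, eta = 77.5658%


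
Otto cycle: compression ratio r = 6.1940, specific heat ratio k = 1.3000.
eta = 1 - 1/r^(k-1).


r^(k-1) = 1.7282
eta = 1 - 1/1.7282 = 0.4214 = 42.1360%

42.1360%


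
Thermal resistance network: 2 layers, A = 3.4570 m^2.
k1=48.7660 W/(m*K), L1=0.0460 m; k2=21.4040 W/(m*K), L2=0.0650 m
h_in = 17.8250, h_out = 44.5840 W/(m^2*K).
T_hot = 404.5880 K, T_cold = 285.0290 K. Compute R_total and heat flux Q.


R_conv_in = 1/(17.8250*3.4570) = 0.0162
R_1 = 0.0460/(48.7660*3.4570) = 0.0003
R_2 = 0.0650/(21.4040*3.4570) = 0.0009
R_conv_out = 1/(44.5840*3.4570) = 0.0065
R_total = 0.0239 K/W
Q = 119.5590 / 0.0239 = 5009.2378 W

R_total = 0.0239 K/W, Q = 5009.2378 W


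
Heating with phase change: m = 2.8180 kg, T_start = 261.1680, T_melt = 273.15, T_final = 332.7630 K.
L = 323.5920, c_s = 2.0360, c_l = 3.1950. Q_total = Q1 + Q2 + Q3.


Q1 (sensible, solid) = 2.8180 * 2.0360 * 11.9820 = 68.7461 kJ
Q2 (latent) = 2.8180 * 323.5920 = 911.8823 kJ
Q3 (sensible, liquid) = 2.8180 * 3.1950 * 59.6130 = 536.7262 kJ
Q_total = 1517.3546 kJ

1517.3546 kJ


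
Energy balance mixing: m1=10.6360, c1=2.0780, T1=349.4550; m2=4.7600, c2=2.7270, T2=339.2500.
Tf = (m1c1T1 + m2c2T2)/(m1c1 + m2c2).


num = 12127.1588
den = 35.0821
Tf = 345.6791 K

345.6791 K


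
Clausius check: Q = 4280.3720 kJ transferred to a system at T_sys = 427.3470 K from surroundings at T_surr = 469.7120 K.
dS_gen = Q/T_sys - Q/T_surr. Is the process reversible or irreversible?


dS_sys = 4280.3720/427.3470 = 10.0162 kJ/K
dS_surr = -4280.3720/469.7120 = -9.1128 kJ/K
dS_gen = 10.0162 - 9.1128 = 0.9034 kJ/K (irreversible)

dS_gen = 0.9034 kJ/K, irreversible


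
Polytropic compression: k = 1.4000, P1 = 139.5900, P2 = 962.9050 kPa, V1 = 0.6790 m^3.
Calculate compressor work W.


(k-1)/k = 0.2857
(P2/P1)^exp = 1.7363
W = 3.5000 * 139.5900 * 0.6790 * (1.7363 - 1) = 244.2730 kJ

244.2730 kJ


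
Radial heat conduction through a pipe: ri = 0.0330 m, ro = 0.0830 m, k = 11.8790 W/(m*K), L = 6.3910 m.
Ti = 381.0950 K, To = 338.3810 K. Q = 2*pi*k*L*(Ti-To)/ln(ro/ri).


dT = 42.7140 K
ln(ro/ri) = 0.9223
Q = 2*pi*11.8790*6.3910*42.7140 / 0.9223 = 22090.7796 W

22090.7796 W


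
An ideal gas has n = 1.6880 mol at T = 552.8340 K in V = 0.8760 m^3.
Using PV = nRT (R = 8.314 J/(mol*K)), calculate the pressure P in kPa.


P = nRT/V = 1.6880 * 8.314 * 552.8340 / 0.8760
= 7758.4900 / 0.8760 = 8856.7238 Pa = 8.8567 kPa

8.8567 kPa


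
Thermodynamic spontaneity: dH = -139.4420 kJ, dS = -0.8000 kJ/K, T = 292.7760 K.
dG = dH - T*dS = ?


T*dS = 292.7760 * -0.8000 = -234.2208 kJ
dG = -139.4420 + 234.2208 = 94.7788 kJ (non-spontaneous)

dG = 94.7788 kJ, non-spontaneous


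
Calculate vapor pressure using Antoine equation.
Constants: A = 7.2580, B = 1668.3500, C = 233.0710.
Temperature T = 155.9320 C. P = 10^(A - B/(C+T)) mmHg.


C+T = 389.0030
B/(C+T) = 4.2888
log10(P) = 7.2580 - 4.2888 = 2.9692
P = 10^2.9692 = 931.5702 mmHg

931.5702 mmHg


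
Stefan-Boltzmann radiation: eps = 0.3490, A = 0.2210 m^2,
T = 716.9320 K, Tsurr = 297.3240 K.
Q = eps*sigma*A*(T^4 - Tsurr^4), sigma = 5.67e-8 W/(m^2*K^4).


T^4 = 2.6419e+11
Tsurr^4 = 7.8148e+09
Q = 0.3490 * 5.67e-8 * 0.2210 * 2.5637e+11 = 1121.1715 W

1121.1715 W


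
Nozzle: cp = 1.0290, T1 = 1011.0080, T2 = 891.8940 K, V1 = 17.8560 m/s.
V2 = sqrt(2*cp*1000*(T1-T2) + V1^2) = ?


dT = 119.1140 K
2*cp*1000*dT = 245136.6120
V1^2 = 318.8367
V2 = sqrt(245455.4487) = 495.4346 m/s

495.4346 m/s


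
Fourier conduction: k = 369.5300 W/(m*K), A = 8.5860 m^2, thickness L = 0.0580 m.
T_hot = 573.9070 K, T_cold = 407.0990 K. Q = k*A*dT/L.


dT = 166.8080 K
Q = 369.5300 * 8.5860 * 166.8080 / 0.0580 = 9124928.4521 W

9124928.4521 W


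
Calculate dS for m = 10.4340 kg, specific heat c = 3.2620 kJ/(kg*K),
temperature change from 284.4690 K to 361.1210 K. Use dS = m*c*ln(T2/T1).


T2/T1 = 1.2695
ln(T2/T1) = 0.2386
dS = 10.4340 * 3.2620 * 0.2386 = 8.1205 kJ/K

8.1205 kJ/K


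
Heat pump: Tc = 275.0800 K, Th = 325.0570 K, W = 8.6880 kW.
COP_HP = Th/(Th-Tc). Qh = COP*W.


COP = 325.0570 / 49.9770 = 6.5041
Qh = 6.5041 * 8.6880 = 56.5079 kW

COP = 6.5041, Qh = 56.5079 kW


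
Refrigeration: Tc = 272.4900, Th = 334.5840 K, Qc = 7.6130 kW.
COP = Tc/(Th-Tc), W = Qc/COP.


COP = 272.4900 / 62.0940 = 4.3883
W = 7.6130 / 4.3883 = 1.7348 kW

COP = 4.3883, W = 1.7348 kW


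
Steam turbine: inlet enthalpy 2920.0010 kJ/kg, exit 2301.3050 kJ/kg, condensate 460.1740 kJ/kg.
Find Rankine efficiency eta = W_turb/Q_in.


W = 618.6960 kJ/kg
Q_in = 2459.8270 kJ/kg
eta = 0.2515 = 25.1520%

eta = 25.1520%


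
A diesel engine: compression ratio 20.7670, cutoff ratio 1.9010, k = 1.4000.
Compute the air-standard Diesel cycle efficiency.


r^(k-1) = 3.3647
rc^k = 2.4580
eta = 0.6565 = 65.6487%

65.6487%


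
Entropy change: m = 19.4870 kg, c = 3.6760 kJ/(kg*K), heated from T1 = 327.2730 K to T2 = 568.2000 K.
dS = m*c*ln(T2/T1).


T2/T1 = 1.7362
ln(T2/T1) = 0.5517
dS = 19.4870 * 3.6760 * 0.5517 = 39.5191 kJ/K

39.5191 kJ/K


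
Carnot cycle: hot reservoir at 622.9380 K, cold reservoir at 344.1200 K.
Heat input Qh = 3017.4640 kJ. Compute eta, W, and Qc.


eta = 1 - 344.1200/622.9380 = 0.4476
W = 0.4476 * 3017.4640 = 1350.5731 kJ
Qc = 3017.4640 - 1350.5731 = 1666.8909 kJ

eta = 44.7585%, W = 1350.5731 kJ, Qc = 1666.8909 kJ


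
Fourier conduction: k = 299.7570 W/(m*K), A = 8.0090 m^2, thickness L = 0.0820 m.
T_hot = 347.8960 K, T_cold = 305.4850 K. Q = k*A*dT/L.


dT = 42.4110 K
Q = 299.7570 * 8.0090 * 42.4110 / 0.0820 = 1241687.4386 W

1241687.4386 W


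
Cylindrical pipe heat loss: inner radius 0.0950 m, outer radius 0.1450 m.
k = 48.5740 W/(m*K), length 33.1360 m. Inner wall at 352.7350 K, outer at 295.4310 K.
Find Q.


dT = 57.3040 K
ln(ro/ri) = 0.4229
Q = 2*pi*48.5740*33.1360*57.3040 / 0.4229 = 1370488.4677 W

1370488.4677 W


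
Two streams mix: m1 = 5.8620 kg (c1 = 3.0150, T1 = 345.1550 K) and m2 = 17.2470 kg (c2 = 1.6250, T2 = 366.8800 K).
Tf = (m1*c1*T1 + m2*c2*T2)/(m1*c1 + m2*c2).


num = 16382.5618
den = 45.7003
Tf = 358.4782 K

358.4782 K


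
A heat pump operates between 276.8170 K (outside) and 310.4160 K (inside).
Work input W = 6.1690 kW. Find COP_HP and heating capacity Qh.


COP = 310.4160 / 33.5990 = 9.2388
Qh = 9.2388 * 6.1690 = 56.9944 kW

COP = 9.2388, Qh = 56.9944 kW


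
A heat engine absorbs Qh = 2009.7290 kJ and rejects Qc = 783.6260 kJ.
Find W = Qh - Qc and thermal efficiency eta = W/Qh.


W = 2009.7290 - 783.6260 = 1226.1030 kJ
eta = 1226.1030 / 2009.7290 = 0.6101 = 61.0084%

W = 1226.1030 kJ, eta = 61.0084%


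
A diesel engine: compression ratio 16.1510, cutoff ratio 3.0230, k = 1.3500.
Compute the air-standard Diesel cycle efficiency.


r^(k-1) = 2.6477
rc^k = 4.4524
eta = 0.5226 = 52.2561%

52.2561%


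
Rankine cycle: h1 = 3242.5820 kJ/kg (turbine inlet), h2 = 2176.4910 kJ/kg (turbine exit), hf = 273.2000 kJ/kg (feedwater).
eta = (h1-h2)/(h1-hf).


W = 1066.0910 kJ/kg
Q_in = 2969.3820 kJ/kg
eta = 0.3590 = 35.9028%

eta = 35.9028%


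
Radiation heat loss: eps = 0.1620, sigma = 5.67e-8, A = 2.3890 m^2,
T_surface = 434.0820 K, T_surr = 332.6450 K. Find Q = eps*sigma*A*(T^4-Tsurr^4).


T^4 = 3.5505e+10
Tsurr^4 = 1.2244e+10
Q = 0.1620 * 5.67e-8 * 2.3890 * 2.3261e+10 = 510.4328 W

510.4328 W


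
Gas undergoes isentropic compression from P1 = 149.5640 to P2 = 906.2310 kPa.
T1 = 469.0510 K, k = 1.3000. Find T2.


(k-1)/k = 0.2308
(P2/P1)^exp = 1.5155
T2 = 469.0510 * 1.5155 = 710.8478 K

710.8478 K


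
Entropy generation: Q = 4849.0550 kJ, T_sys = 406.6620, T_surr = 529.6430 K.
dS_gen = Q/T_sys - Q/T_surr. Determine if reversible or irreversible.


dS_sys = 4849.0550/406.6620 = 11.9240 kJ/K
dS_surr = -4849.0550/529.6430 = -9.1553 kJ/K
dS_gen = 11.9240 - 9.1553 = 2.7687 kJ/K (irreversible)

dS_gen = 2.7687 kJ/K, irreversible


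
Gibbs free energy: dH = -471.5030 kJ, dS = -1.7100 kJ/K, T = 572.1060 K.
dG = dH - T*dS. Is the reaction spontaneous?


T*dS = 572.1060 * -1.7100 = -978.3013 kJ
dG = -471.5030 + 978.3013 = 506.7983 kJ (non-spontaneous)

dG = 506.7983 kJ, non-spontaneous


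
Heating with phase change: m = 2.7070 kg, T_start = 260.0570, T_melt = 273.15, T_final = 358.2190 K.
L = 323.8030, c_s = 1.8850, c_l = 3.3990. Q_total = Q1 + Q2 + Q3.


Q1 (sensible, solid) = 2.7070 * 1.8850 * 13.0930 = 66.8096 kJ
Q2 (latent) = 2.7070 * 323.8030 = 876.5347 kJ
Q3 (sensible, liquid) = 2.7070 * 3.3990 * 85.0690 = 782.7278 kJ
Q_total = 1726.0721 kJ

1726.0721 kJ


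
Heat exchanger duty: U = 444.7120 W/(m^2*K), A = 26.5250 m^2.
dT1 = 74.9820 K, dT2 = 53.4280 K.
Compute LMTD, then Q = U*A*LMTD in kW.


LMTD = 63.5974 K
Q = 444.7120 * 26.5250 * 63.5974 = 750194.2363 W = 750.1942 kW

750.1942 kW


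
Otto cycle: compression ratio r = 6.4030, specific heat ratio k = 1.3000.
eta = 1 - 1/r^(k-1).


r^(k-1) = 1.7455
eta = 1 - 1/1.7455 = 0.4271 = 42.7092%

42.7092%


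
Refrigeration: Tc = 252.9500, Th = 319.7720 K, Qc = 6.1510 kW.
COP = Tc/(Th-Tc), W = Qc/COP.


COP = 252.9500 / 66.8220 = 3.7854
W = 6.1510 / 3.7854 = 1.6249 kW

COP = 3.7854, W = 1.6249 kW


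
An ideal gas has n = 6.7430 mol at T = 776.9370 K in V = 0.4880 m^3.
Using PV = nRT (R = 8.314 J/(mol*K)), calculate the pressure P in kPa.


P = nRT/V = 6.7430 * 8.314 * 776.9370 / 0.4880
= 43556.0998 / 0.4880 = 89254.3029 Pa = 89.2543 kPa

89.2543 kPa


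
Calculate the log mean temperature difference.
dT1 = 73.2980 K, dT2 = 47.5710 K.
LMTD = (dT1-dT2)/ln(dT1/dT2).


dT1/dT2 = 1.5408
ln(dT1/dT2) = 0.4323
LMTD = 25.7270 / 0.4323 = 59.5105 K

59.5105 K


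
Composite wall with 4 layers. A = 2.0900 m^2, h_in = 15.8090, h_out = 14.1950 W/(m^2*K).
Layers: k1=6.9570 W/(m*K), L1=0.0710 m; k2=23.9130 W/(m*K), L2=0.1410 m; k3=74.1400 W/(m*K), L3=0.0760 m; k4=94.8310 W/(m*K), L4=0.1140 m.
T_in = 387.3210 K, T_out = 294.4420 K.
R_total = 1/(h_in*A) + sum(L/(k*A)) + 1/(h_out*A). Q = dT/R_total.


R_conv_in = 1/(15.8090*2.0900) = 0.0303
R_1 = 0.0710/(6.9570*2.0900) = 0.0049
R_2 = 0.1410/(23.9130*2.0900) = 0.0028
R_3 = 0.0760/(74.1400*2.0900) = 0.0005
R_4 = 0.1140/(94.8310*2.0900) = 0.0006
R_conv_out = 1/(14.1950*2.0900) = 0.0337
R_total = 0.0727 K/W
Q = 92.8790 / 0.0727 = 1276.8208 W

R_total = 0.0727 K/W, Q = 1276.8208 W


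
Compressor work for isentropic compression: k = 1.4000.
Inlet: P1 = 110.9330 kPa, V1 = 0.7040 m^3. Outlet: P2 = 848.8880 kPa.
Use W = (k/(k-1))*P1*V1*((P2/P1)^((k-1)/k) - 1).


(k-1)/k = 0.2857
(P2/P1)^exp = 1.7886
W = 3.5000 * 110.9330 * 0.7040 * (1.7886 - 1) = 215.5529 kJ

215.5529 kJ


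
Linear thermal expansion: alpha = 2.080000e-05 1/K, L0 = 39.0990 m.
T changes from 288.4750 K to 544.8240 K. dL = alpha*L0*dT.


dT = 256.3490 K
dL = 2.080000e-05 * 39.0990 * 256.3490 = 0.208478 m
L_final = 39.307478 m

dL = 0.208478 m


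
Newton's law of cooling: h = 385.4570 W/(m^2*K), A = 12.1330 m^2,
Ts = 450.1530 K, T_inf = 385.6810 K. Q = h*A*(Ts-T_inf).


dT = 64.4720 K
Q = 385.4570 * 12.1330 * 64.4720 = 301519.4119 W

301519.4119 W


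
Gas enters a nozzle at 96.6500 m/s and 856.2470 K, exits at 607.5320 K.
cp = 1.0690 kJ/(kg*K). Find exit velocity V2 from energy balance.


dT = 248.7150 K
2*cp*1000*dT = 531752.6700
V1^2 = 9341.2225
V2 = sqrt(541093.8925) = 735.5908 m/s

735.5908 m/s


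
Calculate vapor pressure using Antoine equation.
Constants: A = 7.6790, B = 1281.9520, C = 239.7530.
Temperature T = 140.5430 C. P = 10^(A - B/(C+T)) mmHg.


C+T = 380.2960
B/(C+T) = 3.3709
log10(P) = 7.6790 - 3.3709 = 4.3081
P = 10^4.3081 = 20326.7471 mmHg

20326.7471 mmHg


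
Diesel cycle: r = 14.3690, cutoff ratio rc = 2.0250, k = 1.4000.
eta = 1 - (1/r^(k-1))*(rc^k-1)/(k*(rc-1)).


r^(k-1) = 2.9038
rc^k = 2.6853
eta = 0.5956 = 59.5556%

59.5556%


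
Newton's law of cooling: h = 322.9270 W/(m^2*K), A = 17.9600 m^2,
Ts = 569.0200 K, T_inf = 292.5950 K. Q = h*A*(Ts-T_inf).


dT = 276.4250 K
Q = 322.9270 * 17.9600 * 276.4250 = 1603201.1237 W

1603201.1237 W


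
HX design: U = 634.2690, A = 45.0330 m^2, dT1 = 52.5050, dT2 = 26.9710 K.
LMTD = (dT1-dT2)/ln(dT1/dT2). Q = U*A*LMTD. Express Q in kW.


LMTD = 38.3309 K
Q = 634.2690 * 45.0330 * 38.3309 = 1094847.6036 W = 1094.8476 kW

1094.8476 kW


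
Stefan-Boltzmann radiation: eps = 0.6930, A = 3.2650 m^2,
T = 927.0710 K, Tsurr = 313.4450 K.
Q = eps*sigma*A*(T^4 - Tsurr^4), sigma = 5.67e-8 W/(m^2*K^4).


T^4 = 7.3867e+11
Tsurr^4 = 9.6526e+09
Q = 0.6930 * 5.67e-8 * 3.2650 * 7.2902e+11 = 93527.4087 W

93527.4087 W


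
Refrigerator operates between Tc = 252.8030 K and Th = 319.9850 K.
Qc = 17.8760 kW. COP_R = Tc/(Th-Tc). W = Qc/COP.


COP = 252.8030 / 67.1820 = 3.7630
W = 17.8760 / 3.7630 = 4.7505 kW

COP = 3.7630, W = 4.7505 kW


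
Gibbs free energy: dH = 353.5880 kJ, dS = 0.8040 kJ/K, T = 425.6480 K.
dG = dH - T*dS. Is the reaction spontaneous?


T*dS = 425.6480 * 0.8040 = 342.2210 kJ
dG = 353.5880 - 342.2210 = 11.3670 kJ (non-spontaneous)

dG = 11.3670 kJ, non-spontaneous


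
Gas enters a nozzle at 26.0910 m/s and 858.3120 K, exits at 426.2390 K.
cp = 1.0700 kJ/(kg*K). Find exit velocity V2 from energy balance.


dT = 432.0730 K
2*cp*1000*dT = 924636.2200
V1^2 = 680.7403
V2 = sqrt(925316.9603) = 961.9340 m/s

961.9340 m/s


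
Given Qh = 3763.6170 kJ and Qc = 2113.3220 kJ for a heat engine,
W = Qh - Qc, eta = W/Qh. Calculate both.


W = 3763.6170 - 2113.3220 = 1650.2950 kJ
eta = 1650.2950 / 3763.6170 = 0.4385 = 43.8486%

W = 1650.2950 kJ, eta = 43.8486%


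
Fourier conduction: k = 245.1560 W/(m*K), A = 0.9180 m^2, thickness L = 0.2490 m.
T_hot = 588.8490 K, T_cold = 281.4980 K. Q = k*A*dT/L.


dT = 307.3510 K
Q = 245.1560 * 0.9180 * 307.3510 / 0.2490 = 277792.4841 W

277792.4841 W


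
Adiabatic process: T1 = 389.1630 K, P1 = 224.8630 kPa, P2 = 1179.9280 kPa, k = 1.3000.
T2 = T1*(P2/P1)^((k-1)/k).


(k-1)/k = 0.2308
(P2/P1)^exp = 1.4660
T2 = 389.1630 * 1.4660 = 570.5201 K

570.5201 K


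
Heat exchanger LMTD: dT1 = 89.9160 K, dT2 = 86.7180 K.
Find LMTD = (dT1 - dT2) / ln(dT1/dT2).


dT1/dT2 = 1.0369
ln(dT1/dT2) = 0.0362
LMTD = 3.1980 / 0.0362 = 88.3073 K

88.3073 K


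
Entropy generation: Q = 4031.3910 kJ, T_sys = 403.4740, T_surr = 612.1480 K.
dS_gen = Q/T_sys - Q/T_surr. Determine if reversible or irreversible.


dS_sys = 4031.3910/403.4740 = 9.9917 kJ/K
dS_surr = -4031.3910/612.1480 = -6.5856 kJ/K
dS_gen = 9.9917 - 6.5856 = 3.4061 kJ/K (irreversible)

dS_gen = 3.4061 kJ/K, irreversible


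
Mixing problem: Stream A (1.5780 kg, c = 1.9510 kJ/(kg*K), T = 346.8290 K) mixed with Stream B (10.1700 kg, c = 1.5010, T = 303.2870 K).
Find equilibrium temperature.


num = 5697.5024
den = 18.3438
Tf = 310.5947 K

310.5947 K


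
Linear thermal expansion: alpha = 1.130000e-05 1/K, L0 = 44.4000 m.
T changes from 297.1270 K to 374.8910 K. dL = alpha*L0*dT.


dT = 77.7640 K
dL = 1.130000e-05 * 44.4000 * 77.7640 = 0.039016 m
L_final = 44.439016 m

dL = 0.039016 m


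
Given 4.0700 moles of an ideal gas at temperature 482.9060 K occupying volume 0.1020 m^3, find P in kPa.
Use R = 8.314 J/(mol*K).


P = nRT/V = 4.0700 * 8.314 * 482.9060 / 0.1020
= 16340.5636 / 0.1020 = 160201.6036 Pa = 160.2016 kPa

160.2016 kPa


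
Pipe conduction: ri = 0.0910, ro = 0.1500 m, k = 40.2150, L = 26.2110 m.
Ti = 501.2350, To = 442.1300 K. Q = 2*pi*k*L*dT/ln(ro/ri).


dT = 59.1050 K
ln(ro/ri) = 0.4998
Q = 2*pi*40.2150*26.2110*59.1050 / 0.4998 = 783250.2484 W

783250.2484 W


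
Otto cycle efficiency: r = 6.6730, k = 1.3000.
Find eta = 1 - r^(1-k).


r^(k-1) = 1.7672
eta = 1 - 1/1.7672 = 0.4341 = 43.4147%

43.4147%


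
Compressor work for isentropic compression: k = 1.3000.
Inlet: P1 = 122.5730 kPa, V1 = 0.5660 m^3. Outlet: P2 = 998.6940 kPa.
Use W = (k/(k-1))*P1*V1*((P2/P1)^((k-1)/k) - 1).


(k-1)/k = 0.2308
(P2/P1)^exp = 1.6227
W = 4.3333 * 122.5730 * 0.5660 * (1.6227 - 1) = 187.2041 kJ

187.2041 kJ


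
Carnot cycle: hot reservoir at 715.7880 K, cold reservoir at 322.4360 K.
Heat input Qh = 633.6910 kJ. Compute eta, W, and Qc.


eta = 1 - 322.4360/715.7880 = 0.5495
W = 0.5495 * 633.6910 = 348.2367 kJ
Qc = 633.6910 - 348.2367 = 285.4543 kJ

eta = 54.9537%, W = 348.2367 kJ, Qc = 285.4543 kJ


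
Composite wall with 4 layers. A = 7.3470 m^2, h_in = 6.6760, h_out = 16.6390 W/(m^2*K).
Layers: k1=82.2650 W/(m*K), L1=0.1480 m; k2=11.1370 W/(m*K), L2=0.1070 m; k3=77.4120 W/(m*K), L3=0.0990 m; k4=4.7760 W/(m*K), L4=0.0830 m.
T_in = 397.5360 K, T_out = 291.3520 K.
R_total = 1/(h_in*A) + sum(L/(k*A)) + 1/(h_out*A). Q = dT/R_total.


R_conv_in = 1/(6.6760*7.3470) = 0.0204
R_1 = 0.1480/(82.2650*7.3470) = 0.0002
R_2 = 0.1070/(11.1370*7.3470) = 0.0013
R_3 = 0.0990/(77.4120*7.3470) = 0.0002
R_4 = 0.0830/(4.7760*7.3470) = 0.0024
R_conv_out = 1/(16.6390*7.3470) = 0.0082
R_total = 0.0327 K/W
Q = 106.1840 / 0.0327 = 3251.1786 W

R_total = 0.0327 K/W, Q = 3251.1786 W


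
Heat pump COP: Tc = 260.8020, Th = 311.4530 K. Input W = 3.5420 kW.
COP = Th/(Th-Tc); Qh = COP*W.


COP = 311.4530 / 50.6510 = 6.1490
Qh = 6.1490 * 3.5420 = 21.7798 kW

COP = 6.1490, Qh = 21.7798 kW


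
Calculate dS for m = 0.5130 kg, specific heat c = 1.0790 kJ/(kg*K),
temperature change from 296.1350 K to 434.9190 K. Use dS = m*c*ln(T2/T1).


T2/T1 = 1.4687
ln(T2/T1) = 0.3843
dS = 0.5130 * 1.0790 * 0.3843 = 0.2127 kJ/K

0.2127 kJ/K


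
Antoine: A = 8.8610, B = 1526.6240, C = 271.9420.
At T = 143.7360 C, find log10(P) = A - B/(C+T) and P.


C+T = 415.6780
B/(C+T) = 3.6726
log10(P) = 8.8610 - 3.6726 = 5.1884
P = 10^5.1884 = 154307.8522 mmHg

154307.8522 mmHg


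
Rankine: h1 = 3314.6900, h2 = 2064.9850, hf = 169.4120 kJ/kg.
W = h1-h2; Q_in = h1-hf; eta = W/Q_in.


W = 1249.7050 kJ/kg
Q_in = 3145.2780 kJ/kg
eta = 0.3973 = 39.7327%

eta = 39.7327%


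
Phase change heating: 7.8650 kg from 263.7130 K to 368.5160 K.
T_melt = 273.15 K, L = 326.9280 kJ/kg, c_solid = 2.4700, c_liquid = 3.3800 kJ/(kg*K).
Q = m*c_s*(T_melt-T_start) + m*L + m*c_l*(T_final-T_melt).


Q1 (sensible, solid) = 7.8650 * 2.4700 * 9.4370 = 183.3284 kJ
Q2 (latent) = 7.8650 * 326.9280 = 2571.2887 kJ
Q3 (sensible, liquid) = 7.8650 * 3.3800 * 95.3660 = 2535.1811 kJ
Q_total = 5289.7982 kJ

5289.7982 kJ


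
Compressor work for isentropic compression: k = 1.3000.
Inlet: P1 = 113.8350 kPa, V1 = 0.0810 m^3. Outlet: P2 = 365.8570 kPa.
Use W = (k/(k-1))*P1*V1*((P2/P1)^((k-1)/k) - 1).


(k-1)/k = 0.2308
(P2/P1)^exp = 1.3092
W = 4.3333 * 113.8350 * 0.0810 * (1.3092 - 1) = 12.3547 kJ

12.3547 kJ


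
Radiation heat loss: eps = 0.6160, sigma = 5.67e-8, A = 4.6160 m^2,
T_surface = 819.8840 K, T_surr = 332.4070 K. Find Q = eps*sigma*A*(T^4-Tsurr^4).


T^4 = 4.5187e+11
Tsurr^4 = 1.2209e+10
Q = 0.6160 * 5.67e-8 * 4.6160 * 4.3966e+11 = 70883.2347 W

70883.2347 W


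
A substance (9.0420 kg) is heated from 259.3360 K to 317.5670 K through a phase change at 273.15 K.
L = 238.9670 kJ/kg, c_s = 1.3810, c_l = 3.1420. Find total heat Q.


Q1 (sensible, solid) = 9.0420 * 1.3810 * 13.8140 = 172.4954 kJ
Q2 (latent) = 9.0420 * 238.9670 = 2160.7396 kJ
Q3 (sensible, liquid) = 9.0420 * 3.1420 * 44.4170 = 1261.8854 kJ
Q_total = 3595.1204 kJ

3595.1204 kJ


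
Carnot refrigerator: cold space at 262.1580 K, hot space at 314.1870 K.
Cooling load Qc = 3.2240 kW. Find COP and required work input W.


COP = 262.1580 / 52.0290 = 5.0387
W = 3.2240 / 5.0387 = 0.6398 kW

COP = 5.0387, W = 0.6398 kW


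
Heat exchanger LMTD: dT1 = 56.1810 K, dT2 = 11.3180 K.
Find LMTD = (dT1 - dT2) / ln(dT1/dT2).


dT1/dT2 = 4.9639
ln(dT1/dT2) = 1.6022
LMTD = 44.8630 / 1.6022 = 28.0011 K

28.0011 K


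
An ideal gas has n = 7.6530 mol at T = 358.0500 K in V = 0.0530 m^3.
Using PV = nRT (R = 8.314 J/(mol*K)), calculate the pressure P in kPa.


P = nRT/V = 7.6530 * 8.314 * 358.0500 / 0.0530
= 22781.6624 / 0.0530 = 429842.6866 Pa = 429.8427 kPa

429.8427 kPa
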